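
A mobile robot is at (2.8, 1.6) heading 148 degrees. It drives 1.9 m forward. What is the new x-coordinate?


x_new = x0 + d*cos(theta)
= 2.8 + 1.9*cos(148)
= 2.8 + -1.6113
= 1.1887


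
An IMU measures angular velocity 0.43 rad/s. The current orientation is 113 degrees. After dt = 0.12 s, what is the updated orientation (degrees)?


delta_theta = w * dt = 0.43 * 0.12 = 0.0516 rad
= 2.9565 deg
theta_new = 113 + 2.9565 = 115.9565 deg


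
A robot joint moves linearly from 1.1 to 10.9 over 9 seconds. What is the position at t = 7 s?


s = t/T = 7/9 = 0.7778
p(t) = p0 + (pf-p0)*s
= 1.1 + (10.9 - 1.1) * 0.7778
= 8.7222


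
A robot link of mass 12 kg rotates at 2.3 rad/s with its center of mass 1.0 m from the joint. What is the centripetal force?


F = m * omega^2 * r
= 12 * 2.3^2 * 1.0
= 12 * 5.29 * 1.0
= 63.48 N


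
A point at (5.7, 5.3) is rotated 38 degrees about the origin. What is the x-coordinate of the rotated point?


x' = x*cos(theta) - y*sin(theta)
cos(38 deg) = 0.788, sin(38 deg) = 0.6157
x' = 5.7 * 0.788 - 5.3 * 0.6157
= 4.4917 - 3.263
= 1.2287


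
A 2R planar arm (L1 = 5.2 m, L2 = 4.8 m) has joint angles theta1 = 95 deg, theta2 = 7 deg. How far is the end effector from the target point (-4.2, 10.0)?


End effector via forward kinematics:
x = L1*cos(t1) + L2*cos(t1+t2) = -1.4512
y = L1*sin(t1) + L2*sin(t1+t2) = 9.8753
Distance to target:
d = sqrt((-4.2 - -1.4512)^2 + (10.0 - 9.8753)^2)
= sqrt(7.556 + 0.0155)
= 2.7516 m


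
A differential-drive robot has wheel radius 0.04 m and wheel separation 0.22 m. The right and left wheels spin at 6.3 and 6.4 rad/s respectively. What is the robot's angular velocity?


vR = r*wR = 0.04*6.3 = 0.252 m/s
vL = r*wL = 0.04*6.4 = 0.256 m/s
v = (vR+vL)/2 = 0.254 m/s
omega = (vR-vL)/L = -0.0182 rad/s
angular velocity = -0.0182 rad/s


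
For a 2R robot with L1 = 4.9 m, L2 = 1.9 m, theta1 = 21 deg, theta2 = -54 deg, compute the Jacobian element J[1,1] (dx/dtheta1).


J[1,1] = -L1*sin(t1) - L2*sin(t1+t2)
= -4.9*sin(21) - 1.9*sin(-33)
= -0.7212


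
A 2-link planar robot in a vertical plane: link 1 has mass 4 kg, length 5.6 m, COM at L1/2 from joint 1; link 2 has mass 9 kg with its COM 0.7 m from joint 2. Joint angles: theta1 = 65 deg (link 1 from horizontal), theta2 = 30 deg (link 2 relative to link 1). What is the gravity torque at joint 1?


Horizontal distance from joint 1 to link-1 COM:
  x_c1 = (L1/2)*cos(t1) = 2.8 * 0.4226 = 1.1833 m
Horizontal distance from joint 1 to link-2 COM:
  x_c2 = L1*cos(t1) + Lc2*cos(t1+t2)
       = 5.6*0.4226 + 0.7*-0.0872 = 2.3057 m
tau1 = m1*g*x_c1 + m2*g*x_c2
     = 4*9.81*1.1833 + 9*9.81*2.3057
     = 46.4339 + 203.5661
     = 250.0 Nm


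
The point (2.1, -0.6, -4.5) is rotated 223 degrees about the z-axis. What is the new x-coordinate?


Rotation about z-axis: x' = x*cos(theta) - y*sin(theta)
= 2.1 * -0.7314 - -0.6 * -0.682
= -1.945


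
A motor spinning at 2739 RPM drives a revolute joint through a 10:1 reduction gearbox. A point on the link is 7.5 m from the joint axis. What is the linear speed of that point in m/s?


omega_motor = 2739 * 2*pi/60 = 286.8274 rad/s
omega_joint = omega_motor / 10 = 28.6827 rad/s
v = omega_joint * r = 28.6827 * 7.5
= 215.1206 m/s


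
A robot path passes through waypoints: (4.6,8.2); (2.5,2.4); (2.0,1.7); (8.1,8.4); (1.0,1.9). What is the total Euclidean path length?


Segment lengths:
  seg1 = sqrt((-2.1)^2 + (-5.8)^2) = 6.1685
  seg2 = sqrt((-0.5)^2 + (-0.7)^2) = 0.8602
  seg3 = sqrt((6.1)^2 + (6.7)^2) = 9.0609
  seg4 = sqrt((-7.1)^2 + (-6.5)^2) = 9.626
Total = 25.7156


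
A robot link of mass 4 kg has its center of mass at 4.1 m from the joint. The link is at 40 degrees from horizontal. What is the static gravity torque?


tau = m*g*L*cos(angle)
= 4 * 9.81 * 4.1 * cos(40 deg)
= 4 * 9.81 * 4.1 * 0.766
= 123.2443 Nm


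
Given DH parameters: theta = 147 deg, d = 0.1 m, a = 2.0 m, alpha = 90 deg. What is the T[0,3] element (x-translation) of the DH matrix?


T[0,3] = a * cos(theta)
= 2.0 * cos(147 deg)
= 2.0 * -0.8387
= -1.6773


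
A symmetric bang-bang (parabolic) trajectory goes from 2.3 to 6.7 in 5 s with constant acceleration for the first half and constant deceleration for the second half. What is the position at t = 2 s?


Symmetric rest-to-rest: each phase covers (pf-p0)/2 in time T/2. 0.5*a*(T/2)^2 = (pf-p0)/2 => a = 4*(pf-p0)/T^2
a = 4*(6.7-2.3)/5^2 = 0.704
t = 2 is in the acceleration phase (t <= T/2).
p = p0 + 0.5*a*t^2 = 2.3 + 0.5*0.704*2^2
= 3.708


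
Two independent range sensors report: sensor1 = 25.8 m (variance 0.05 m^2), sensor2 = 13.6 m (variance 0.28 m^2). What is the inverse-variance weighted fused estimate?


w1 = (1/var1) / (1/var1 + 1/var2)
   = 20.0 / (20.0 + 3.5714) = 0.8485
w2 = 1 - w1 = 0.1515
fused = w1*s1 + w2*s2 = 21.8909 + 2.0606
= 23.9515 m


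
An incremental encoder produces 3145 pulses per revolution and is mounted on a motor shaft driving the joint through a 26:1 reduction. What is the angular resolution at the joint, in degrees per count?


counts per rev = 3145
effective counts at joint = 3145 * 26 = 81770
resolution = 360 / 81770
= 0.0044 deg/count


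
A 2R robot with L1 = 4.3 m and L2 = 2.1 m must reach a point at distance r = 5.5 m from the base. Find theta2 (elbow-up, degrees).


cos(theta2) = (r^2 - L1^2 - L2^2) / (2*L1*L2)
cos(theta2) = (30.25 - 18.49 - 4.41) / 18.06
cos(theta2) = 0.406977
theta2 = 65.9849 degrees


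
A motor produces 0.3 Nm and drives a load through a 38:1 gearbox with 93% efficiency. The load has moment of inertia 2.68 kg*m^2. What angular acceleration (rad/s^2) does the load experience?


tau_out = tau_motor * N * eta
= 0.3 * 38 * 0.93 = 10.602 Nm
alpha = tau_out / I = 10.602 / 2.68
= 3.956 rad/s^2


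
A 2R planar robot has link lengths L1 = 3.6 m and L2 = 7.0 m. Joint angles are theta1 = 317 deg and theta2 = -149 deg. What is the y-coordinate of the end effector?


Convert angles to radians: theta1 = 5.5327, theta2 = -2.6005
y = L1*sin(theta1) + L2*sin(theta1+theta2)
y = -2.4552 + 1.4554
y = -0.9998


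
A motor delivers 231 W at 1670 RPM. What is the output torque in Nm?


omega = 1670 * 2*pi/60 = 174.882 rad/s
tau = P / omega = 231 / 174.882
= 1.3209 Nm


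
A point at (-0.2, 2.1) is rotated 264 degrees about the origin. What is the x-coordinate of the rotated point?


x' = x*cos(theta) - y*sin(theta)
cos(264 deg) = -0.1045, sin(264 deg) = -0.9945
x' = -0.2 * -0.1045 - 2.1 * -0.9945
= 0.0209 - -2.0885
= 2.1094


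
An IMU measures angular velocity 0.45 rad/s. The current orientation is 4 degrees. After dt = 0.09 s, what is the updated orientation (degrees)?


delta_theta = w * dt = 0.45 * 0.09 = 0.0405 rad
= 2.3205 deg
theta_new = 4 + 2.3205 = 6.3205 deg


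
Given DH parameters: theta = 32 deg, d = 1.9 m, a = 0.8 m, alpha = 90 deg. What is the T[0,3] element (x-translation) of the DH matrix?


T[0,3] = a * cos(theta)
= 0.8 * cos(32 deg)
= 0.8 * 0.848
= 0.6784


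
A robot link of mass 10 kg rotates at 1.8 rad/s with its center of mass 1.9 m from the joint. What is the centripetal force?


F = m * omega^2 * r
= 10 * 1.8^2 * 1.9
= 10 * 3.24 * 1.9
= 61.56 N


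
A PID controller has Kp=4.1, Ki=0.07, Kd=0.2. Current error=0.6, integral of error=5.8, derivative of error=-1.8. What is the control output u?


u = Kp*e + Ki*int(e) + Kd*de/dt
= 4.1*0.6 + 0.07*5.8 + 0.2*(-1.8)
= 2.46 + 0.406 + -0.36
= 2.506


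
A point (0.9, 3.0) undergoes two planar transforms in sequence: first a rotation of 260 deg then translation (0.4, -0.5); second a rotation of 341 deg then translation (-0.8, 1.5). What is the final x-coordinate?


After transform 1:
x1 = cos(260)*0.9 - sin(260)*3.0 + 0.4 = 3.1981
y1 = sin(260)*0.9 + cos(260)*3.0 + -0.5 = -1.9073
After transform 2:
x2 = cos(341)*3.1981 - sin(341)*-1.9073 + -0.8
= 1.603


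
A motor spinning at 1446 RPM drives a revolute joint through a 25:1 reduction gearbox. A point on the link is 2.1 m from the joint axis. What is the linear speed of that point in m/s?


omega_motor = 1446 * 2*pi/60 = 151.4248 rad/s
omega_joint = omega_motor / 25 = 6.057 rad/s
v = omega_joint * r = 6.057 * 2.1
= 12.7197 m/s


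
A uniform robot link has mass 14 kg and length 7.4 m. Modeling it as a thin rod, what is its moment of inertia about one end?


I = (1/3) * m * L^2
= (1/3) * 14 * 7.4^2
= 0.333333 * 14 * 54.76
= 255.5467 kg*m^2


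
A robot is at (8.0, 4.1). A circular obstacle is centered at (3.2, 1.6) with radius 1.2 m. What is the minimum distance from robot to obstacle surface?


center_dist = sqrt((8.0-3.2)^2 + (4.1-1.6)^2)
= sqrt(23.04 + 6.25)
= 5.412
min_dist = center_dist - radius = 5.412 - 1.2 = 4.212 m


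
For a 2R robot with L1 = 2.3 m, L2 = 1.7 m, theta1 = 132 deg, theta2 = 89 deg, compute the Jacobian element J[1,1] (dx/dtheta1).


J[1,1] = -L1*sin(t1) - L2*sin(t1+t2)
= -2.3*sin(132) - 1.7*sin(221)
= -0.5939


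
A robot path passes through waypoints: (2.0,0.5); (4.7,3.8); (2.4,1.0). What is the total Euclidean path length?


Segment lengths:
  seg1 = sqrt((2.7)^2 + (3.3)^2) = 4.2638
  seg2 = sqrt((-2.3)^2 + (-2.8)^2) = 3.6235
Total = 7.8873


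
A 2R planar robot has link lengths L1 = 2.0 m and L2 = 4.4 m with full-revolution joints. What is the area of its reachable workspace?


r_max = L1 + L2 = 6.4 m
r_min = |L1 - L2| = 2.4 m
Area = pi*(r_max^2 - r_min^2)
= pi*(40.96 - 5.76)
= pi * 35.2
= 110.5841 m^2


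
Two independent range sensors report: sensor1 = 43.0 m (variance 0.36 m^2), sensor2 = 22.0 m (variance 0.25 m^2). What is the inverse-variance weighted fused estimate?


w1 = (1/var1) / (1/var1 + 1/var2)
   = 2.7778 / (2.7778 + 4.0) = 0.4098
w2 = 1 - w1 = 0.5902
fused = w1*s1 + w2*s2 = 17.623 + 12.9836
= 30.6066 m


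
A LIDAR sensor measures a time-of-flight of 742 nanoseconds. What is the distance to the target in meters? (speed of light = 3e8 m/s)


tof = 742 ns = 7.42e-07 s
dist = c * tof / 2
= 3e8 * 7.42e-07 / 2
= 111.3 m


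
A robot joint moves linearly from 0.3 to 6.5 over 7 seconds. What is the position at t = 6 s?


s = t/T = 6/7 = 0.8571
p(t) = p0 + (pf-p0)*s
= 0.3 + (6.5 - 0.3) * 0.8571
= 5.6143


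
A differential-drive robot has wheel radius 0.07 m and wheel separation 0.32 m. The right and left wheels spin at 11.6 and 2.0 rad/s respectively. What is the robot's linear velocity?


vR = r*wR = 0.07*11.6 = 0.812 m/s
vL = r*wL = 0.07*2.0 = 0.14 m/s
v = (vR+vL)/2 = 0.476 m/s
omega = (vR-vL)/L = 2.1 rad/s
linear velocity = 0.476 m/s


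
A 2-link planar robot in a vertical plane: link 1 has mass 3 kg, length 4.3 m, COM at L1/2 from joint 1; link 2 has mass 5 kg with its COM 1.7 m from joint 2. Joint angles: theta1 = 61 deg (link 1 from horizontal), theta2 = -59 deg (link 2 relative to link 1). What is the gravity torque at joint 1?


Horizontal distance from joint 1 to link-1 COM:
  x_c1 = (L1/2)*cos(t1) = 2.15 * 0.4848 = 1.0423 m
Horizontal distance from joint 1 to link-2 COM:
  x_c2 = L1*cos(t1) + Lc2*cos(t1+t2)
       = 4.3*0.4848 + 1.7*0.9994 = 3.7836 m
tau1 = m1*g*x_c1 + m2*g*x_c2
     = 3*9.81*1.0423 + 5*9.81*3.7836
     = 30.6761 + 185.5878
     = 216.2639 Nm


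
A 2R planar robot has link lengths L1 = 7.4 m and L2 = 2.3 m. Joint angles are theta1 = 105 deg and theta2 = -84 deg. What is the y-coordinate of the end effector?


Convert angles to radians: theta1 = 1.8326, theta2 = -1.4661
y = L1*sin(theta1) + L2*sin(theta1+theta2)
y = 7.1479 + 0.8242
y = 7.9721


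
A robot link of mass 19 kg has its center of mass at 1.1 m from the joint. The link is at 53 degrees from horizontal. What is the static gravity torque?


tau = m*g*L*cos(angle)
= 19 * 9.81 * 1.1 * cos(53 deg)
= 19 * 9.81 * 1.1 * 0.6018
= 123.3895 Nm


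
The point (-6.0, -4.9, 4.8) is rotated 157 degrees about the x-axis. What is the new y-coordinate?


Rotation about x-axis: y' = y*cos(theta) - z*sin(theta)
= -4.9 * -0.9205 - 4.8 * 0.3907
= 2.635


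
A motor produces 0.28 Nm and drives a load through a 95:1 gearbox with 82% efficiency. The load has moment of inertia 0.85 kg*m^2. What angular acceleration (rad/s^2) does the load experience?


tau_out = tau_motor * N * eta
= 0.28 * 95 * 0.82 = 21.812 Nm
alpha = tau_out / I = 21.812 / 0.85
= 25.6612 rad/s^2


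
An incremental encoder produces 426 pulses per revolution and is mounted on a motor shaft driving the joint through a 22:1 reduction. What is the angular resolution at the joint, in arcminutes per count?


counts per rev = 426
effective counts at joint = 426 * 22 = 9372
resolution = 360*60 / 9372
= 2.3047 arcmin/count


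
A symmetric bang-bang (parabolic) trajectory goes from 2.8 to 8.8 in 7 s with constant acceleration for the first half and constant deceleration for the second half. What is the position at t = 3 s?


Symmetric rest-to-rest: each phase covers (pf-p0)/2 in time T/2. 0.5*a*(T/2)^2 = (pf-p0)/2 => a = 4*(pf-p0)/T^2
a = 4*(8.8-2.8)/7^2 = 0.4898
t = 3 is in the acceleration phase (t <= T/2).
p = p0 + 0.5*a*t^2 = 2.8 + 0.5*0.4898*3^2
= 5.0041


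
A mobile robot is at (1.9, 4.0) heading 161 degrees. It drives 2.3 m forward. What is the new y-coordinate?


y_new = y0 + d*sin(theta)
= 4.0 + 2.3*sin(161)
= 4.0 + 0.7488
= 4.7488


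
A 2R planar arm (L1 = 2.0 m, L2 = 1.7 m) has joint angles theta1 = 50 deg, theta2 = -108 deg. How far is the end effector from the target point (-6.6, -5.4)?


End effector via forward kinematics:
x = L1*cos(t1) + L2*cos(t1+t2) = 2.1864
y = L1*sin(t1) + L2*sin(t1+t2) = 0.0904
Distance to target:
d = sqrt((-6.6 - 2.1864)^2 + (-5.4 - 0.0904)^2)
= sqrt(77.2015 + 30.1446)
= 10.3608 m


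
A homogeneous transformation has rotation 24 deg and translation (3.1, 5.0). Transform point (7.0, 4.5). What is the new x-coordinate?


x' = cos(theta)*px - sin(theta)*py + tx
= 0.9135*7.0 - 0.4067*4.5 + 3.1
= 7.6645


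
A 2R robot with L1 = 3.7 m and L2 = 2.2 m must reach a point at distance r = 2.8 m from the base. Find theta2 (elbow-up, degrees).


cos(theta2) = (r^2 - L1^2 - L2^2) / (2*L1*L2)
cos(theta2) = (7.84 - 13.69 - 4.84) / 16.28
cos(theta2) = -0.656634
theta2 = 131.0437 degrees


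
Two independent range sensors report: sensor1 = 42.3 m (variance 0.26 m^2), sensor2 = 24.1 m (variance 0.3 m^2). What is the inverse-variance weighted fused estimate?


w1 = (1/var1) / (1/var1 + 1/var2)
   = 3.8462 / (3.8462 + 3.3333) = 0.5357
w2 = 1 - w1 = 0.4643
fused = w1*s1 + w2*s2 = 22.6607 + 11.1893
= 33.85 m


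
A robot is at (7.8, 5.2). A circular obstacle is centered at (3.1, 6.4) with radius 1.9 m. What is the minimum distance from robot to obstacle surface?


center_dist = sqrt((7.8-3.1)^2 + (5.2-6.4)^2)
= sqrt(22.09 + 1.44)
= 4.8508
min_dist = center_dist - radius = 4.8508 - 1.9 = 2.9508 m


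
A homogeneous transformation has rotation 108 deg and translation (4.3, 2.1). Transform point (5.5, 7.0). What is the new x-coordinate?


x' = cos(theta)*px - sin(theta)*py + tx
= -0.309*5.5 - 0.9511*7.0 + 4.3
= -4.057


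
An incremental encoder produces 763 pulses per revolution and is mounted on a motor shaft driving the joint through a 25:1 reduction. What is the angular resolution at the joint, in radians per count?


counts per rev = 763
effective counts at joint = 763 * 25 = 19075
resolution = 2*pi / 19075
= 3.2939e-04 rad/count


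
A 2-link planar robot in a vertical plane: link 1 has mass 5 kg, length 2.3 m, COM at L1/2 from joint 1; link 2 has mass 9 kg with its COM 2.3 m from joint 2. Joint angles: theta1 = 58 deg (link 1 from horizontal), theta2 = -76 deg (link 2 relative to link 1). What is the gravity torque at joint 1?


Horizontal distance from joint 1 to link-1 COM:
  x_c1 = (L1/2)*cos(t1) = 1.15 * 0.5299 = 0.6094 m
Horizontal distance from joint 1 to link-2 COM:
  x_c2 = L1*cos(t1) + Lc2*cos(t1+t2)
       = 2.3*0.5299 + 2.3*0.9511 = 3.4062 m
tau1 = m1*g*x_c1 + m2*g*x_c2
     = 5*9.81*0.6094 + 9*9.81*3.4062
     = 29.8914 + 300.7373
     = 330.6287 Nm


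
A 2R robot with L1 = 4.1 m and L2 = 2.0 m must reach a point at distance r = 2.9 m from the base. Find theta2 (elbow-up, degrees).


cos(theta2) = (r^2 - L1^2 - L2^2) / (2*L1*L2)
cos(theta2) = (8.41 - 16.81 - 4.0) / 16.4
cos(theta2) = -0.756098
theta2 = 139.1214 degrees


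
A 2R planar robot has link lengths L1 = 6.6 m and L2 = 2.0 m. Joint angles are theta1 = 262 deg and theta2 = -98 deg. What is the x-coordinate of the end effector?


Convert angles to radians: theta1 = 4.5728, theta2 = -1.7104
x = L1*cos(theta1) + L2*cos(theta1+theta2)
x = -0.9185 + -1.9225
x = -2.8411


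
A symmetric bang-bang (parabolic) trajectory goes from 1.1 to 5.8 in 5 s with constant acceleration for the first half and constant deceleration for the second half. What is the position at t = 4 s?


Symmetric rest-to-rest: each phase covers (pf-p0)/2 in time T/2. 0.5*a*(T/2)^2 = (pf-p0)/2 => a = 4*(pf-p0)/T^2
a = 4*(5.8-1.1)/5^2 = 0.752
t = 4 is in the deceleration phase (t > T/2).
p = pf - 0.5*a*(T-t)^2 = 5.8 - 0.5*0.752*1^2
= 5.424


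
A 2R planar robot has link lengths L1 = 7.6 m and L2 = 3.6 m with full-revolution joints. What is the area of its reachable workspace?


r_max = L1 + L2 = 11.2 m
r_min = |L1 - L2| = 4.0 m
Area = pi*(r_max^2 - r_min^2)
= pi*(125.44 - 16.0)
= pi * 109.44
= 343.8159 m^2


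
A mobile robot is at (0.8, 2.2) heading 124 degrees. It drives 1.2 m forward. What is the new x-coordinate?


x_new = x0 + d*cos(theta)
= 0.8 + 1.2*cos(124)
= 0.8 + -0.671
= 0.129


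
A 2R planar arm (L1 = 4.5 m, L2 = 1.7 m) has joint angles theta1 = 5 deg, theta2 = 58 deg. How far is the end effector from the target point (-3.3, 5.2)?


End effector via forward kinematics:
x = L1*cos(t1) + L2*cos(t1+t2) = 5.2547
y = L1*sin(t1) + L2*sin(t1+t2) = 1.9069
Distance to target:
d = sqrt((-3.3 - 5.2547)^2 + (5.2 - 1.9069)^2)
= sqrt(73.1822 + 10.8444)
= 9.1666 m


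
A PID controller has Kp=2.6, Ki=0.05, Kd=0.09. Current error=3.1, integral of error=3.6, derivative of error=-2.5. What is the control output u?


u = Kp*e + Ki*int(e) + Kd*de/dt
= 2.6*3.1 + 0.05*3.6 + 0.09*(-2.5)
= 8.06 + 0.18 + -0.225
= 8.015


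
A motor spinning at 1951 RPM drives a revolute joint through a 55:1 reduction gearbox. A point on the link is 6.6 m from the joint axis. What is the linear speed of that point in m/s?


omega_motor = 1951 * 2*pi/60 = 204.3082 rad/s
omega_joint = omega_motor / 55 = 3.7147 rad/s
v = omega_joint * r = 3.7147 * 6.6
= 24.517 m/s


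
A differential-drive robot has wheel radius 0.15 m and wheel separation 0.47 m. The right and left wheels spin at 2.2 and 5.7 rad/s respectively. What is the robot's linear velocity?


vR = r*wR = 0.15*2.2 = 0.33 m/s
vL = r*wL = 0.15*5.7 = 0.855 m/s
v = (vR+vL)/2 = 0.5925 m/s
omega = (vR-vL)/L = -1.117 rad/s
linear velocity = 0.5925 m/s


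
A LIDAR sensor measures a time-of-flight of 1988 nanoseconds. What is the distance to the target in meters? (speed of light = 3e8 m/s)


tof = 1988 ns = 1.988e-06 s
dist = c * tof / 2
= 3e8 * 1.988e-06 / 2
= 298.2 m


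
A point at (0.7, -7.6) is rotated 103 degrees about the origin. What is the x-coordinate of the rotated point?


x' = x*cos(theta) - y*sin(theta)
cos(103 deg) = -0.225, sin(103 deg) = 0.9744
x' = 0.7 * -0.225 - -7.6 * 0.9744
= -0.1575 - -7.4052
= 7.2477


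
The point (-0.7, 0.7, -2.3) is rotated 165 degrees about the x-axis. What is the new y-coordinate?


Rotation about x-axis: y' = y*cos(theta) - z*sin(theta)
= 0.7 * -0.9659 - -2.3 * 0.2588
= -0.0809


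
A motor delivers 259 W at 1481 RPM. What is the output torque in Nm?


omega = 1481 * 2*pi/60 = 155.09 rad/s
tau = P / omega = 259 / 155.09
= 1.67 Nm


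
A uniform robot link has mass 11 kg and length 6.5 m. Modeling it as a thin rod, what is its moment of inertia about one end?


I = (1/3) * m * L^2
= (1/3) * 11 * 6.5^2
= 0.333333 * 11 * 42.25
= 154.9167 kg*m^2


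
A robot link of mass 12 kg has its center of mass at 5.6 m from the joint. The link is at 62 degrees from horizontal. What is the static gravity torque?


tau = m*g*L*cos(angle)
= 12 * 9.81 * 5.6 * cos(62 deg)
= 12 * 9.81 * 5.6 * 0.4695
= 309.4907 Nm


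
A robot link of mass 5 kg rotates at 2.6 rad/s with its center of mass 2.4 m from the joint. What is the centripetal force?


F = m * omega^2 * r
= 5 * 2.6^2 * 2.4
= 5 * 6.76 * 2.4
= 81.12 N


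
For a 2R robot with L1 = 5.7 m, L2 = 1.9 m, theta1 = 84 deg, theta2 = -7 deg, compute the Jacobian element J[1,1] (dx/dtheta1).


J[1,1] = -L1*sin(t1) - L2*sin(t1+t2)
= -5.7*sin(84) - 1.9*sin(77)
= -7.5201


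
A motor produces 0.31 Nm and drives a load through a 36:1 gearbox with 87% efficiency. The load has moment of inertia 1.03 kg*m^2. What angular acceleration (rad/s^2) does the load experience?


tau_out = tau_motor * N * eta
= 0.31 * 36 * 0.87 = 9.7092 Nm
alpha = tau_out / I = 9.7092 / 1.03
= 9.4264 rad/s^2


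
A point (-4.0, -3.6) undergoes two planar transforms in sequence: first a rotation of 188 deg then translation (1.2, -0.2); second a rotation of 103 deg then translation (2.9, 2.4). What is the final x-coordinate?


After transform 1:
x1 = cos(188)*-4.0 - sin(188)*-3.6 + 1.2 = 4.66
y1 = sin(188)*-4.0 + cos(188)*-3.6 + -0.2 = 3.9217
After transform 2:
x2 = cos(103)*4.66 - sin(103)*3.9217 + 2.9
= -1.9694


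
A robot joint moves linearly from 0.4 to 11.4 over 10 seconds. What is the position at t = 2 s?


s = t/T = 2/10 = 0.2
p(t) = p0 + (pf-p0)*s
= 0.4 + (11.4 - 0.4) * 0.2
= 2.6


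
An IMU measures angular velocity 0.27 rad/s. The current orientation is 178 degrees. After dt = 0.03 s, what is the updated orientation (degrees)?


delta_theta = w * dt = 0.27 * 0.03 = 0.0081 rad
= 0.4641 deg
theta_new = 178 + 0.4641 = 178.4641 deg


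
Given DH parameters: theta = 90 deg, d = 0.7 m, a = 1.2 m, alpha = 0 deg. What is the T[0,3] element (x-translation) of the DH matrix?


T[0,3] = a * cos(theta)
= 1.2 * cos(90 deg)
= 1.2 * 0.0
= 0.0


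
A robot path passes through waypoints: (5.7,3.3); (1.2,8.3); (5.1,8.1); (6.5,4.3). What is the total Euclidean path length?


Segment lengths:
  seg1 = sqrt((-4.5)^2 + (5.0)^2) = 6.7268
  seg2 = sqrt((3.9)^2 + (-0.2)^2) = 3.9051
  seg3 = sqrt((1.4)^2 + (-3.8)^2) = 4.0497
Total = 14.6816


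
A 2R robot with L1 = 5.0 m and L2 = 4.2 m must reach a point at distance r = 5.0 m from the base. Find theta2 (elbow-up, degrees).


cos(theta2) = (r^2 - L1^2 - L2^2) / (2*L1*L2)
cos(theta2) = (25.0 - 25.0 - 17.64) / 42.0
cos(theta2) = -0.42
theta2 = 114.8346 degrees


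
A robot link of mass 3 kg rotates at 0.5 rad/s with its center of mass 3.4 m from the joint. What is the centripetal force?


F = m * omega^2 * r
= 3 * 0.5^2 * 3.4
= 3 * 0.25 * 3.4
= 2.55 N


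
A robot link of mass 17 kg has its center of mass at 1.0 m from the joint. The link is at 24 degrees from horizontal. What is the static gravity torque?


tau = m*g*L*cos(angle)
= 17 * 9.81 * 1.0 * cos(24 deg)
= 17 * 9.81 * 1.0 * 0.9135
= 152.352 Nm


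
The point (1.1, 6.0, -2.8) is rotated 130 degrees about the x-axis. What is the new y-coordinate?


Rotation about x-axis: y' = y*cos(theta) - z*sin(theta)
= 6.0 * -0.6428 - -2.8 * 0.766
= -1.7118


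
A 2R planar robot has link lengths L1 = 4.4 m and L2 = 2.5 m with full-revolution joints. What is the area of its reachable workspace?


r_max = L1 + L2 = 6.9 m
r_min = |L1 - L2| = 1.9 m
Area = pi*(r_max^2 - r_min^2)
= pi*(47.61 - 3.61)
= pi * 44.0
= 138.2301 m^2


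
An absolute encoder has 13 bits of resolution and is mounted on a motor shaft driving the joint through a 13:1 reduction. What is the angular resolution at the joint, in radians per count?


counts = 2^13 = 8192
effective counts at joint = 8192 * 13 = 106496
resolution = 2*pi / 106496
= 5.8999e-05 rad/count


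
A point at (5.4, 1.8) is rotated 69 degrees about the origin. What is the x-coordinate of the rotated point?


x' = x*cos(theta) - y*sin(theta)
cos(69 deg) = 0.3584, sin(69 deg) = 0.9336
x' = 5.4 * 0.3584 - 1.8 * 0.9336
= 1.9352 - 1.6804
= 0.2547


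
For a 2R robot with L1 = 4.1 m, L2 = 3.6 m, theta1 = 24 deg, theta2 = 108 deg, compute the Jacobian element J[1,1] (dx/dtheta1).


J[1,1] = -L1*sin(t1) - L2*sin(t1+t2)
= -4.1*sin(24) - 3.6*sin(132)
= -4.3429


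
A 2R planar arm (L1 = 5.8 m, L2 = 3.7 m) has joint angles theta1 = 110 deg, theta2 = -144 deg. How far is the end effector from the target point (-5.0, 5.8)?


End effector via forward kinematics:
x = L1*cos(t1) + L2*cos(t1+t2) = 1.0837
y = L1*sin(t1) + L2*sin(t1+t2) = 3.3812
Distance to target:
d = sqrt((-5.0 - 1.0837)^2 + (5.8 - 3.3812)^2)
= sqrt(37.0117 + 5.8506)
= 6.5469 m


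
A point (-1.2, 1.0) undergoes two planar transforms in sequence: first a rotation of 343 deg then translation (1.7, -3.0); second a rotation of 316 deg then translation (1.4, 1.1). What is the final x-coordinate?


After transform 1:
x1 = cos(343)*-1.2 - sin(343)*1.0 + 1.7 = 0.8448
y1 = sin(343)*-1.2 + cos(343)*1.0 + -3.0 = -1.6928
After transform 2:
x2 = cos(316)*0.8448 - sin(316)*-1.6928 + 1.4
= 0.8318


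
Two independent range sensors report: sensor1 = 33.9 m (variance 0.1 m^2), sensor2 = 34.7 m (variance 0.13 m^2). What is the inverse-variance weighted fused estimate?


w1 = (1/var1) / (1/var1 + 1/var2)
   = 10.0 / (10.0 + 7.6923) = 0.5652
w2 = 1 - w1 = 0.4348
fused = w1*s1 + w2*s2 = 19.1609 + 15.087
= 34.2478 m


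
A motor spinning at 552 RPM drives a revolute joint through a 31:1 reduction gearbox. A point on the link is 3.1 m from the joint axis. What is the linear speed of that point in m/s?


omega_motor = 552 * 2*pi/60 = 57.8053 rad/s
omega_joint = omega_motor / 31 = 1.8647 rad/s
v = omega_joint * r = 1.8647 * 3.1
= 5.7805 m/s


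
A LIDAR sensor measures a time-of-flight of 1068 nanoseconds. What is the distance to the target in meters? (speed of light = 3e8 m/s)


tof = 1068 ns = 1.068e-06 s
dist = c * tof / 2
= 3e8 * 1.068e-06 / 2
= 160.2 m


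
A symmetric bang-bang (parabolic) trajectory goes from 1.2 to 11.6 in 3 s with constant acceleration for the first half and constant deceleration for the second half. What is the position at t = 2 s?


Symmetric rest-to-rest: each phase covers (pf-p0)/2 in time T/2. 0.5*a*(T/2)^2 = (pf-p0)/2 => a = 4*(pf-p0)/T^2
a = 4*(11.6-1.2)/3^2 = 4.6222
t = 2 is in the deceleration phase (t > T/2).
p = pf - 0.5*a*(T-t)^2 = 11.6 - 0.5*4.6222*1^2
= 9.2889


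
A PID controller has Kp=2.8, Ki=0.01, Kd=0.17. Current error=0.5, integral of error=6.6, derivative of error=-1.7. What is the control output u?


u = Kp*e + Ki*int(e) + Kd*de/dt
= 2.8*0.5 + 0.01*6.6 + 0.17*(-1.7)
= 1.4 + 0.066 + -0.289
= 1.177


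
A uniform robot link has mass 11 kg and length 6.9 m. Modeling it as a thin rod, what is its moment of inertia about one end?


I = (1/3) * m * L^2
= (1/3) * 11 * 6.9^2
= 0.333333 * 11 * 47.61
= 174.57 kg*m^2


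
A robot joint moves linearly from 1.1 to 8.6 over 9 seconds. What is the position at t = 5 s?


s = t/T = 5/9 = 0.5556
p(t) = p0 + (pf-p0)*s
= 1.1 + (8.6 - 1.1) * 0.5556
= 5.2667


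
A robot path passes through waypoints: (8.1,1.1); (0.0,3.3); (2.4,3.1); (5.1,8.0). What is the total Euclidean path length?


Segment lengths:
  seg1 = sqrt((-8.1)^2 + (2.2)^2) = 8.3934
  seg2 = sqrt((2.4)^2 + (-0.2)^2) = 2.4083
  seg3 = sqrt((2.7)^2 + (4.9)^2) = 5.5946
Total = 16.3964


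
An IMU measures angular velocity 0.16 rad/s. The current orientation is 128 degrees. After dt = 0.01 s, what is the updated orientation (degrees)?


delta_theta = w * dt = 0.16 * 0.01 = 0.0016 rad
= 0.0917 deg
theta_new = 128 + 0.0917 = 128.0917 deg


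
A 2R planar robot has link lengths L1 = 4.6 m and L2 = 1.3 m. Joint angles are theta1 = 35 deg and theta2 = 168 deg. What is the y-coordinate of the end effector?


Convert angles to radians: theta1 = 0.6109, theta2 = 2.9322
y = L1*sin(theta1) + L2*sin(theta1+theta2)
y = 2.6385 + -0.508
y = 2.1305


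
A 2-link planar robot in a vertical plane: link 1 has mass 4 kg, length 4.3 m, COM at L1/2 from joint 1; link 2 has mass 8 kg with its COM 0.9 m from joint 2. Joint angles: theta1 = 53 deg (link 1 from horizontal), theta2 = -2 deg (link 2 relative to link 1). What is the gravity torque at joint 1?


Horizontal distance from joint 1 to link-1 COM:
  x_c1 = (L1/2)*cos(t1) = 2.15 * 0.6018 = 1.2939 m
Horizontal distance from joint 1 to link-2 COM:
  x_c2 = L1*cos(t1) + Lc2*cos(t1+t2)
       = 4.3*0.6018 + 0.9*0.6293 = 3.1542 m
tau1 = m1*g*x_c1 + m2*g*x_c2
     = 4*9.81*1.2939 + 8*9.81*3.1542
     = 50.7727 + 247.5411
     = 298.3138 Nm


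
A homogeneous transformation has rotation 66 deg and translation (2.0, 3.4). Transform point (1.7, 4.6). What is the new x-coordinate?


x' = cos(theta)*px - sin(theta)*py + tx
= 0.4067*1.7 - 0.9135*4.6 + 2.0
= -1.5109


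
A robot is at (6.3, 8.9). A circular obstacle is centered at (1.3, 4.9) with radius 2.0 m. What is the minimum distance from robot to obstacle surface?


center_dist = sqrt((6.3-1.3)^2 + (8.9-4.9)^2)
= sqrt(25.0 + 16.0)
= 6.4031
min_dist = center_dist - radius = 6.4031 - 2.0 = 4.4031 m


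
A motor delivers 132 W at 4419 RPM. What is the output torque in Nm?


omega = 4419 * 2*pi/60 = 462.7566 rad/s
tau = P / omega = 132 / 462.7566
= 0.2852 Nm


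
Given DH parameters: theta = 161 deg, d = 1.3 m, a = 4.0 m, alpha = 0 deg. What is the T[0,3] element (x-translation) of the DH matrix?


T[0,3] = a * cos(theta)
= 4.0 * cos(161 deg)
= 4.0 * -0.9455
= -3.7821


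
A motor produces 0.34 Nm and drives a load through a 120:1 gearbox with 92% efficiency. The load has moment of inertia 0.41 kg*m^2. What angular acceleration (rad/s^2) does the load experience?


tau_out = tau_motor * N * eta
= 0.34 * 120 * 0.92 = 37.536 Nm
alpha = tau_out / I = 37.536 / 0.41
= 91.5512 rad/s^2


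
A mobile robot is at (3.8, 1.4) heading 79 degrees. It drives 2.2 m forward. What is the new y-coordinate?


y_new = y0 + d*sin(theta)
= 1.4 + 2.2*sin(79)
= 1.4 + 2.1596
= 3.5596


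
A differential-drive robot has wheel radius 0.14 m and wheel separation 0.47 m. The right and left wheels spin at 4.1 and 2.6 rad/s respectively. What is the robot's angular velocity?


vR = r*wR = 0.14*4.1 = 0.574 m/s
vL = r*wL = 0.14*2.6 = 0.364 m/s
v = (vR+vL)/2 = 0.469 m/s
omega = (vR-vL)/L = 0.4468 rad/s
angular velocity = 0.4468 rad/s


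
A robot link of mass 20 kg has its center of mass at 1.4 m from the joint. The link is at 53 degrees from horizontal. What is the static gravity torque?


tau = m*g*L*cos(angle)
= 20 * 9.81 * 1.4 * cos(53 deg)
= 20 * 9.81 * 1.4 * 0.6018
= 165.3066 Nm


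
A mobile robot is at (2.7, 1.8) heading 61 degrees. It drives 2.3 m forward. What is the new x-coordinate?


x_new = x0 + d*cos(theta)
= 2.7 + 2.3*cos(61)
= 2.7 + 1.1151
= 3.8151


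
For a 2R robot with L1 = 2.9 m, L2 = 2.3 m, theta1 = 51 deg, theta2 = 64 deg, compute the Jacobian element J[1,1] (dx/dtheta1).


J[1,1] = -L1*sin(t1) - L2*sin(t1+t2)
= -2.9*sin(51) - 2.3*sin(115)
= -4.3382


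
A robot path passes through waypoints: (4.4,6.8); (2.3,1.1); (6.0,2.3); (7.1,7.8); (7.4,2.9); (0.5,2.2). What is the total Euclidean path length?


Segment lengths:
  seg1 = sqrt((-2.1)^2 + (-5.7)^2) = 6.0745
  seg2 = sqrt((3.7)^2 + (1.2)^2) = 3.8897
  seg3 = sqrt((1.1)^2 + (5.5)^2) = 5.6089
  seg4 = sqrt((0.3)^2 + (-4.9)^2) = 4.9092
  seg5 = sqrt((-6.9)^2 + (-0.7)^2) = 6.9354
Total = 27.4178


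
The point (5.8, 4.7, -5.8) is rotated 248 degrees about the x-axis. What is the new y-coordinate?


Rotation about x-axis: y' = y*cos(theta) - z*sin(theta)
= 4.7 * -0.3746 - -5.8 * -0.9272
= -7.1383


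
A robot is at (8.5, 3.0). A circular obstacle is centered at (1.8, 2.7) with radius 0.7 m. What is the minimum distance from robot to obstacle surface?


center_dist = sqrt((8.5-1.8)^2 + (3.0-2.7)^2)
= sqrt(44.89 + 0.09)
= 6.7067
min_dist = center_dist - radius = 6.7067 - 0.7 = 6.0067 m


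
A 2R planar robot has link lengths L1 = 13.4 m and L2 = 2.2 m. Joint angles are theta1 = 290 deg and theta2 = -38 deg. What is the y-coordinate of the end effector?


Convert angles to radians: theta1 = 5.0615, theta2 = -0.6632
y = L1*sin(theta1) + L2*sin(theta1+theta2)
y = -12.5919 + -2.0923
y = -14.6842


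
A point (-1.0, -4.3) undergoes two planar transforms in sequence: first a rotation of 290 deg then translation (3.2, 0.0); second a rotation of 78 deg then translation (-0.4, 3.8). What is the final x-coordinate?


After transform 1:
x1 = cos(290)*-1.0 - sin(290)*-4.3 + 3.2 = -1.1827
y1 = sin(290)*-1.0 + cos(290)*-4.3 + 0.0 = -0.531
After transform 2:
x2 = cos(78)*-1.1827 - sin(78)*-0.531 + -0.4
= -0.1265


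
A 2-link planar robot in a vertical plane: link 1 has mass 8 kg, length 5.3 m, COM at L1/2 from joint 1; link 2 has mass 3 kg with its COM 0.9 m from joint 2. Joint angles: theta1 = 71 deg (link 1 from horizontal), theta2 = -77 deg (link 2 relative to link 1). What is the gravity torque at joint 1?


Horizontal distance from joint 1 to link-1 COM:
  x_c1 = (L1/2)*cos(t1) = 2.65 * 0.3256 = 0.8628 m
Horizontal distance from joint 1 to link-2 COM:
  x_c2 = L1*cos(t1) + Lc2*cos(t1+t2)
       = 5.3*0.3256 + 0.9*0.9945 = 2.6206 m
tau1 = m1*g*x_c1 + m2*g*x_c2
     = 8*9.81*0.8628 + 3*9.81*2.6206
     = 67.7091 + 77.1237
     = 144.8328 Nm


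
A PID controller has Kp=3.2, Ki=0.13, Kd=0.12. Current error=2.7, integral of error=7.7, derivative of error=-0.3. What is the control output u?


u = Kp*e + Ki*int(e) + Kd*de/dt
= 3.2*2.7 + 0.13*7.7 + 0.12*(-0.3)
= 8.64 + 1.001 + -0.036
= 9.605


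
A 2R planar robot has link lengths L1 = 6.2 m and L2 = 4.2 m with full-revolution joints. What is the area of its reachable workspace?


r_max = L1 + L2 = 10.4 m
r_min = |L1 - L2| = 2.0 m
Area = pi*(r_max^2 - r_min^2)
= pi*(108.16 - 4.0)
= pi * 104.16
= 327.2283 m^2


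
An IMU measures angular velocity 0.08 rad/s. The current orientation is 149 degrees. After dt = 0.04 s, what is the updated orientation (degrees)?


delta_theta = w * dt = 0.08 * 0.04 = 0.0032 rad
= 0.1833 deg
theta_new = 149 + 0.1833 = 149.1833 deg


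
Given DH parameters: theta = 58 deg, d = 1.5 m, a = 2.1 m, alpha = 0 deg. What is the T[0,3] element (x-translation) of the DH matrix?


T[0,3] = a * cos(theta)
= 2.1 * cos(58 deg)
= 2.1 * 0.5299
= 1.1128


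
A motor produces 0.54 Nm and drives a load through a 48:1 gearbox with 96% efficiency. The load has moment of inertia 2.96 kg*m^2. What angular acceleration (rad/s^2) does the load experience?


tau_out = tau_motor * N * eta
= 0.54 * 48 * 0.96 = 24.8832 Nm
alpha = tau_out / I = 24.8832 / 2.96
= 8.4065 rad/s^2


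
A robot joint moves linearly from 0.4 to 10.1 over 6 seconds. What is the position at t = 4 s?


s = t/T = 4/6 = 0.6667
p(t) = p0 + (pf-p0)*s
= 0.4 + (10.1 - 0.4) * 0.6667
= 6.8667


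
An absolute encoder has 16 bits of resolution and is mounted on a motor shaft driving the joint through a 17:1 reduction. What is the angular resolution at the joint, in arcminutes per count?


counts = 2^16 = 65536
effective counts at joint = 65536 * 17 = 1114112
resolution = 360*60 / 1114112
= 0.0194 arcmin/count


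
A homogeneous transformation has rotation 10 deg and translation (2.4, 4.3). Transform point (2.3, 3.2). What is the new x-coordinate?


x' = cos(theta)*px - sin(theta)*py + tx
= 0.9848*2.3 - 0.1736*3.2 + 2.4
= 4.1094


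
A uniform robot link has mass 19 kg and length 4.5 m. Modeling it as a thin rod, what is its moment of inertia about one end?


I = (1/3) * m * L^2
= (1/3) * 19 * 4.5^2
= 0.333333 * 19 * 20.25
= 128.25 kg*m^2


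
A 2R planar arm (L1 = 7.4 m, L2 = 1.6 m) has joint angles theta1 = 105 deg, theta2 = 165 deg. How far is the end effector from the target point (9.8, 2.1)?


End effector via forward kinematics:
x = L1*cos(t1) + L2*cos(t1+t2) = -1.9153
y = L1*sin(t1) + L2*sin(t1+t2) = 5.5479
Distance to target:
d = sqrt((9.8 - -1.9153)^2 + (2.1 - 5.5479)^2)
= sqrt(137.2473 + 11.8877)
= 12.2121 m


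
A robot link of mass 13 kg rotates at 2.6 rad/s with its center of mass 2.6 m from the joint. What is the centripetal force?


F = m * omega^2 * r
= 13 * 2.6^2 * 2.6
= 13 * 6.76 * 2.6
= 228.488 N


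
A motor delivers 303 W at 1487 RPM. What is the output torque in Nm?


omega = 1487 * 2*pi/60 = 155.7183 rad/s
tau = P / omega = 303 / 155.7183
= 1.9458 Nm


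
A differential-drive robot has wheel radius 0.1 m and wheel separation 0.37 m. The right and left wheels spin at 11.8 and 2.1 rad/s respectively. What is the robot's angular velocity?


vR = r*wR = 0.1*11.8 = 1.18 m/s
vL = r*wL = 0.1*2.1 = 0.21 m/s
v = (vR+vL)/2 = 0.695 m/s
omega = (vR-vL)/L = 2.6216 rad/s
angular velocity = 2.6216 rad/s


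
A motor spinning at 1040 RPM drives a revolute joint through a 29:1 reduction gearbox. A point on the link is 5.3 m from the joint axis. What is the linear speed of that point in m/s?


omega_motor = 1040 * 2*pi/60 = 108.9085 rad/s
omega_joint = omega_motor / 29 = 3.7555 rad/s
v = omega_joint * r = 3.7555 * 5.3
= 19.904 m/s


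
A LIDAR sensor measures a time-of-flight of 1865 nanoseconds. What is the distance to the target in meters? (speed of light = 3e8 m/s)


tof = 1865 ns = 1.865e-06 s
dist = c * tof / 2
= 3e8 * 1.865e-06 / 2
= 279.75 m


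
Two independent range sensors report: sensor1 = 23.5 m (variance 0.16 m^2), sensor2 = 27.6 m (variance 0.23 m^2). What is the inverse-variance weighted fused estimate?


w1 = (1/var1) / (1/var1 + 1/var2)
   = 6.25 / (6.25 + 4.3478) = 0.5897
w2 = 1 - w1 = 0.4103
fused = w1*s1 + w2*s2 = 13.859 + 11.3231
= 25.1821 m


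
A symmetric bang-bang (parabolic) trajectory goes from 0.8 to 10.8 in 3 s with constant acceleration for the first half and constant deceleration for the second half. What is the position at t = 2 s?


Symmetric rest-to-rest: each phase covers (pf-p0)/2 in time T/2. 0.5*a*(T/2)^2 = (pf-p0)/2 => a = 4*(pf-p0)/T^2
a = 4*(10.8-0.8)/3^2 = 4.4444
t = 2 is in the deceleration phase (t > T/2).
p = pf - 0.5*a*(T-t)^2 = 10.8 - 0.5*4.4444*1^2
= 8.5778


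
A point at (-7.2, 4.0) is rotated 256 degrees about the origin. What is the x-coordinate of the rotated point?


x' = x*cos(theta) - y*sin(theta)
cos(256 deg) = -0.2419, sin(256 deg) = -0.9703
x' = -7.2 * -0.2419 - 4.0 * -0.9703
= 1.7418 - -3.8812
= 5.623


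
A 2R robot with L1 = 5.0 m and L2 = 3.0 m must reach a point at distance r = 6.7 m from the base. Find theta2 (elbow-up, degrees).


cos(theta2) = (r^2 - L1^2 - L2^2) / (2*L1*L2)
cos(theta2) = (44.89 - 25.0 - 9.0) / 30.0
cos(theta2) = 0.363
theta2 = 68.7154 degrees


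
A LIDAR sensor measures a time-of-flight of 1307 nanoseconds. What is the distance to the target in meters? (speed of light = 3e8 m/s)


tof = 1307 ns = 1.307e-06 s
dist = c * tof / 2
= 3e8 * 1.307e-06 / 2
= 196.05 m


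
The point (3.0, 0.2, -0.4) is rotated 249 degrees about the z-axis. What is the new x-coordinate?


Rotation about z-axis: x' = x*cos(theta) - y*sin(theta)
= 3.0 * -0.3584 - 0.2 * -0.9336
= -0.8884


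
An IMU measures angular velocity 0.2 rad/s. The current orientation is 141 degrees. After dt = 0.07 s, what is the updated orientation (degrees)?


delta_theta = w * dt = 0.2 * 0.07 = 0.014 rad
= 0.8021 deg
theta_new = 141 + 0.8021 = 141.8021 deg


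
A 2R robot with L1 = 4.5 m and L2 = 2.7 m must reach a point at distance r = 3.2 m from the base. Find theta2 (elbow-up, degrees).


cos(theta2) = (r^2 - L1^2 - L2^2) / (2*L1*L2)
cos(theta2) = (10.24 - 20.25 - 7.29) / 24.3
cos(theta2) = -0.711934
theta2 = 135.3925 degrees


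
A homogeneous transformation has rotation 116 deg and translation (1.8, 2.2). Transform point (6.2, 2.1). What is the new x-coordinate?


x' = cos(theta)*px - sin(theta)*py + tx
= -0.4384*6.2 - 0.8988*2.1 + 1.8
= -2.8054


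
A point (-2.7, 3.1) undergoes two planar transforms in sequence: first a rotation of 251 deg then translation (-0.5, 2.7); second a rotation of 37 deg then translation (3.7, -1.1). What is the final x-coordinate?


After transform 1:
x1 = cos(251)*-2.7 - sin(251)*3.1 + -0.5 = 3.3101
y1 = sin(251)*-2.7 + cos(251)*3.1 + 2.7 = 4.2436
After transform 2:
x2 = cos(37)*3.3101 - sin(37)*4.2436 + 3.7
= 3.7897
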